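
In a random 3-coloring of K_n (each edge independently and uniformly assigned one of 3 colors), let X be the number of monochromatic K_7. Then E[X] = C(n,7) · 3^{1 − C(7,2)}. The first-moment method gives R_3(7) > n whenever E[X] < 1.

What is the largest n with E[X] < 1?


We need C(n, 7) · 3^{1 − 21} < 1, i.e. C(n, 7) < 3^{21 − 1} = 3486784401.
Check values of n near the boundary:
  n = 77: C(77, 7) = 2404808340; 2404808340 < 3486784401? YES
  n = 78: C(78, 7) = 2641902120; 2641902120 < 3486784401? YES
  n = 79: C(79, 7) = 2898753715; 2898753715 < 3486784401? YES
  n = 80: C(80, 7) = 3176716400; 3176716400 < 3486784401? YES
  n = 81: C(81, 7) = 3477216600; 3477216600 < 3486784401? YES
  n = 82: C(82, 7) = 3801756816; 3801756816 < 3486784401? NO
  n = 83: C(83, 7) = 4151918628; 4151918628 < 3486784401? NO
The largest n with C(n, 7) < 3486784401 is n = 81 (where E[X] = 42928600/43046721 ≈ 0.997256). Hence R_3(7) > 81, i.e. R_3(7) ≥ 82.

Largest n = 81; hence R_3(7) > 81.


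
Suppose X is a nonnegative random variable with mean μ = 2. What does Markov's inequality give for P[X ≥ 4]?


μ = E[X] = 2, a = 4.
Markov: P[X ≥ 4] ≤ μ/a = (2)/4 = 1/2.
Numerically: ≈ 0.50000.
(Since a = 4 > μ = 2.00000, the bound 1/2 is < 1 and informative.)

P[X ≥ 4] ≤ 1/2 ≈ 0.50000.


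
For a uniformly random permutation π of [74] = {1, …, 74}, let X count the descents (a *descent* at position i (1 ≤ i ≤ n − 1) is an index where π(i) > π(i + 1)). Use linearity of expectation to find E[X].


Write X = Σ X_I over i = 1, …, 73, with X_I the indicator of one descent.
There are 73 indicators.
For each fixed i, the pair (π(i), π(i+1)) is a uniformly random ordered pair of distinct values from {1, …, 74}; by symmetry P[π(i) > π(i+1)] = 1/2.
By linearity: E[X] = 73 · (1/2) = (74 − 1) · (1/2) = 73/2 ≈ 36.5000.

E[X] = 73/2 = 36.5000.


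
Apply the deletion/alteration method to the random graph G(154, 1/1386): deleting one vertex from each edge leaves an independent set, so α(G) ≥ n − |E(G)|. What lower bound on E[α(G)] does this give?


E[|E(G)|] = C(154, 2)·p = 11781 · (1/1386) = 17/2.
E[α(G)] ≥ n − E[|E(G)|] = 154 − 17/2 = 291/2.
Numerically: ≈ 145.500.
(This is only a lower bound; the true E[α(G)] may be larger.)

E[α(G)] ≥ 291/2 ≈ 145.500.


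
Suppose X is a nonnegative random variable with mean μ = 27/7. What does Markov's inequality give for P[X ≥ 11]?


μ = E[X] = 27/7, a = 11.
Markov: P[X ≥ 11] ≤ μ/a = (27/7)/11 = 27/77.
Numerically: ≈ 0.350649.
(Since a = 11 > μ = 3.857143, the bound 27/77 is < 1 and informative.)

P[X ≥ 11] ≤ 27/77 ≈ 0.350649.


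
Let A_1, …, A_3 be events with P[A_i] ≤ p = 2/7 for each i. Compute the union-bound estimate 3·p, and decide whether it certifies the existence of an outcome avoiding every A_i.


Union bound: P[∪_{i=1}^{3} A_i] ≤ Σ_i P[A_i] ≤ 3·p = 3·(2/7) = 6/7.
Numerically: 6/7 ≈ 0.8571429.
Is 6/7 < 1? YES.
Since P[∪ A_i] ≤ 6/7 < 1, the complement has P[∩ A_i^c] ≥ 1 − 6/7 = 1/7 > 0, so some outcome avoids every A_i.

3·p = 6/7 ≈ 0.8571429; existence CERTIFIED by the union bound.


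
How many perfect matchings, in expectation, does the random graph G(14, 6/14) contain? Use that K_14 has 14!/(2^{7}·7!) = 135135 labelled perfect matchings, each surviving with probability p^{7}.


K_14 has 14!/(2^{7}·7!) = 135135 labelled perfect matchings.
For each such perfect matching H, let X_H = 1 if all 7 edges of H are present in G. Then P[X_H = 1] = p^{7} = (3/7)^{7} = 2187/823543.
Summing the indicators: E[X] = Σ_H E[X_H] = 135135 · p^{7} = 135135 · 2187/823543 = 42220035/117649.
Numerically: E[X] ≈ 358.9.

E[X] = 135135 · (3/7)^{7} = 42220035/117649 ≈ 358.9.


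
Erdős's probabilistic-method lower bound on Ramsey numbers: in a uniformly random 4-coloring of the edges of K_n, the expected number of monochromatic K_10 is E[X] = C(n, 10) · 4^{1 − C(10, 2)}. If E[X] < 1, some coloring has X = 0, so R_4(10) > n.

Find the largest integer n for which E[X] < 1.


We need C(n, 10) · 4^{1 − 45} < 1, i.e. C(n, 10) < 4^{45 − 1} = 309485009821345068724781056.
Check values of n near the boundary:
  n = 2021: C(2021, 10) = 306347841644770462864800616; 306347841644770462864800616 < 309485009821345068724781056? YES
  n = 2022: C(2022, 10) = 307870445231474093395937796; 307870445231474093395937796 < 309485009821345068724781056? YES
  n = 2023: C(2023, 10) = 309399856285778485315440716; 309399856285778485315440716 < 309485009821345068724781056? YES
  n = 2024: C(2024, 10) = 310936101848269937576192656; 310936101848269937576192656 < 309485009821345068724781056? NO
  n = 2025: C(2025, 10) = 312479209053472269772600560; 312479209053472269772600560 < 309485009821345068724781056? NO
  n = 2026: C(2026, 10) = 314029205130126398094885285; 314029205130126398094885285 < 309485009821345068724781056? NO
The largest n with C(n, 10) < 309485009821345068724781056 is n = 2023 (where E[X] = 77349964071444621328860179/77371252455336267181195264 ≈ 0.99972). Hence R_4(10) > 2023, i.e. R_4(10) ≥ 2024.

Largest n = 2023; hence R_4(10) > 2023.


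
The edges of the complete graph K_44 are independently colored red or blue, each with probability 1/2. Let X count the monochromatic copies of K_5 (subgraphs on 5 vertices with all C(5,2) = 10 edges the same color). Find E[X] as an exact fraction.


Let X = Σ_S X_S over the C(44, 5) = 1086008 subsets S of size 5, where X_S = 1 if the K_5 on S is monochromatic.
For a fixed S, the K_5 on S has C(5, 2) = 10 edges. P[all 10 edges red] = (1/2)^10, and likewise for blue, so P[monochromatic] = 2·(1/2)^10 = 2^{1 − 10} = 1/512.
By linearity: E[X] = C(44, 5) · 2^{1 − 10} = 1086008 · 1/512 = 135751/64.
Numerically: E[X] ≈ 2121.109375.

E[X] = C(44,5)·2^(1−C(5,2)) = 135751/64 ≈ 2121.109375.


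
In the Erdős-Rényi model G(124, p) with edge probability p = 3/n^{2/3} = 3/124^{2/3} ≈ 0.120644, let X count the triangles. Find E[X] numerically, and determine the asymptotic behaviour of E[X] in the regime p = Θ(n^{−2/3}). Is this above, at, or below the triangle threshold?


Number of potential triangles: C(124, 3) = 310124.
Each occurs with probability p³ ≈ (0.120644)³ ≈ 1.75598335e-03.
By linearity: E[X] = C(124, 3)·p³ ≈ 310124 · 1.75598335e-03 ≈ 544.572581.
Since α = 2/3 < 1, p = c/n^{2/3} ≫ 1/n is above the triangle threshold p ~ 1/n. Asymptotically E[X] ~ (c³/6)·n^{3(1−α)} = (3³/6)·n^{1} → ∞; triangles are abundant w.h.p.

E[X] ≈ 544.572581; in regime p = Θ(1/n^{2/3}) E[X] diverges (above the triangle threshold p ~ 1/n).


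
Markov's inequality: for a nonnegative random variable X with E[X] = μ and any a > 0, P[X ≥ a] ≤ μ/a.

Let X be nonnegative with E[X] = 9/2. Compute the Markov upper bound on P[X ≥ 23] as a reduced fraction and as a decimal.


μ = E[X] = 9/2, a = 23.
Markov: P[X ≥ 23] ≤ μ/a = (9/2)/23 = 9/46.
Numerically: ≈ 0.195652.
(Since a = 23 > μ = 4.500000, the bound 9/46 is < 1 and informative.)

P[X ≥ 23] ≤ 9/46 ≈ 0.195652.


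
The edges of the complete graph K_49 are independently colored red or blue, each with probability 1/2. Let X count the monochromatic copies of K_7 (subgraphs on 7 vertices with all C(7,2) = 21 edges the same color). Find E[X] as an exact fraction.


Let X = Σ_S X_S over the C(49, 7) = 85900584 subsets S of size 7, where X_S = 1 if the K_7 on S is monochromatic.
For a fixed S, the K_7 on S has C(7, 2) = 21 edges. P[all 21 edges red] = (1/2)^21, and likewise for blue, so P[monochromatic] = 2·(1/2)^21 = 2^{1 − 21} = 1/1048576.
By linearity: E[X] = C(49, 7) · 2^{1 − 21} = 85900584 · 1/1048576 = 10737573/131072.
Numerically: E[X] ≈ 81.921.

E[X] = C(49,7)·2^(1−C(7,2)) = 10737573/131072 ≈ 81.921.


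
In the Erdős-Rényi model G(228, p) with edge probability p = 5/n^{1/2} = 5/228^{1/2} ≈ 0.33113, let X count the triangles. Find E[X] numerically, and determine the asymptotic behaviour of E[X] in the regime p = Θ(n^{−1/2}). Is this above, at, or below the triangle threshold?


Number of potential triangles: C(228, 3) = 1949476.
Each occurs with probability p³ ≈ (0.33113)³ ≈ 3.6308453e-02.
By linearity: E[X] = C(228, 3)·p³ ≈ 1949476 · 3.6308453e-02 ≈ 70782.45727.
Since α = 1/2 < 1, p = c/n^{1/2} ≫ 1/n is above the triangle threshold p ~ 1/n. Asymptotically E[X] ~ (c³/6)·n^{3(1−α)} = (5³/6)·n^{1.5} → ∞; triangles are abundant w.h.p.

E[X] ≈ 70782.45727; in regime p = Θ(1/n^{1/2}) E[X] diverges (above the triangle threshold p ~ 1/n).


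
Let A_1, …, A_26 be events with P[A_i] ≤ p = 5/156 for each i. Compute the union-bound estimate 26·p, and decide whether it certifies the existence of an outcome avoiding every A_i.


Union bound: P[∪_{i=1}^{26} A_i] ≤ Σ_i P[A_i] ≤ 26·p = 26·(5/156) = 5/6.
Numerically: 5/6 ≈ 0.8333.
Is 5/6 < 1? YES.
Since P[∪ A_i] ≤ 5/6 < 1, the complement has P[∩ A_i^c] ≥ 1 − 5/6 = 1/6 > 0, so some outcome avoids every A_i.

26·p = 5/6 ≈ 0.8333; existence CERTIFIED by the union bound.


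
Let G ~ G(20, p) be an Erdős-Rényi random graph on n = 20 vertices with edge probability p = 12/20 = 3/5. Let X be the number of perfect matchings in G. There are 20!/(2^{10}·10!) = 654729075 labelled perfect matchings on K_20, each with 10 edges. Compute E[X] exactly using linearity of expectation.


K_20 has 20!/(2^{10}·10!) = 654729075 labelled perfect matchings.
For each such perfect matching H, let X_H = 1 if all 10 edges of H are present in G. Then P[X_H = 1] = p^{10} = (3/5)^{10} = 59049/9765625.
Summing the indicators: E[X] = Σ_H E[X_H] = 654729075 · p^{10} = 654729075 · 59049/9765625 = 1546443885987/390625.
Numerically: E[X] ≈ 3.96e+06.

E[X] = 654729075 · (3/5)^{10} = 1546443885987/390625 ≈ 3.96e+06.


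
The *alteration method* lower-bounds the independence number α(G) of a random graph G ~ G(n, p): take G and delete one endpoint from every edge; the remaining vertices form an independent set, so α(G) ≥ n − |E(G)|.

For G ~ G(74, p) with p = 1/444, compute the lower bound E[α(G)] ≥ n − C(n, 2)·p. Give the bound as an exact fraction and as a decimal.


E[|E(G)|] = C(74, 2)·p = 2701 · (1/444) = 73/12.
E[α(G)] ≥ n − E[|E(G)|] = 74 − 73/12 = 815/12.
Numerically: ≈ 67.917.
(This is only a lower bound; the true E[α(G)] may be larger.)

E[α(G)] ≥ 815/12 ≈ 67.917.


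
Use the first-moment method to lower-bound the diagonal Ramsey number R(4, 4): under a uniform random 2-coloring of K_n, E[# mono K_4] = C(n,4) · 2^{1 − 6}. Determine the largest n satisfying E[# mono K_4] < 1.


We need C(n, 4) · 2^{1 − 6} < 1, i.e. C(n, 4) < 2^{6 − 1} = 32.
Check values of n near the boundary:
  n = 4: C(4, 4) = 1; 1 < 32? YES
  n = 5: C(5, 4) = 5; 5 < 32? YES
  n = 6: C(6, 4) = 15; 15 < 32? YES
  n = 7: C(7, 4) = 35; 35 < 32? NO
The largest n with C(n, 4) < 32 is n = 6 (where E[X] = 15/32 ≈ 0.4687500). Hence R(4, 4) > 6, i.e. R(4, 4) ≥ 7.

Largest n = 6; hence R(4, 4) > 6.


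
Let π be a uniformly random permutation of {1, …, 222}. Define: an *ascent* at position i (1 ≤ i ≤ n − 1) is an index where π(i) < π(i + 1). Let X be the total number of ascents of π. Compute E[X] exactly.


Write X = Σ X_I over i = 1, …, 221, with X_I the indicator of one ascent.
There are 221 indicators.
For each fixed i, the pair (π(i), π(i+1)) is a uniformly random ordered pair of distinct values from {1, …, 222}; by symmetry P[π(i) < π(i+1)] = 1/2.
By linearity: E[X] = 221 · (1/2) = (222 − 1) · (1/2) = 221/2 ≈ 110.5000.

E[X] = 221/2 = 110.5000.


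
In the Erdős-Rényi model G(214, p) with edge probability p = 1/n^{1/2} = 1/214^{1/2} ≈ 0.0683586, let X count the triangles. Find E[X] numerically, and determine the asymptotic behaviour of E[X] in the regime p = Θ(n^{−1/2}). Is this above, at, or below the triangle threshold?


Number of potential triangles: C(214, 3) = 1610564.
Each occurs with probability p³ ≈ (0.0683586)³ ≈ 3.19432676e-04.
By linearity: E[X] = C(214, 3)·p³ ≈ 1610564 · 3.19432676e-04 ≈ 514.466769.
Since α = 1/2 < 1, p = c/n^{1/2} ≫ 1/n is above the triangle threshold p ~ 1/n. Asymptotically E[X] ~ (c³/6)·n^{3(1−α)} = (1³/6)·n^{1.5} → ∞; triangles are abundant w.h.p.

E[X] ≈ 514.466769; in regime p = Θ(1/n^{1/2}) E[X] diverges (above the triangle threshold p ~ 1/n).


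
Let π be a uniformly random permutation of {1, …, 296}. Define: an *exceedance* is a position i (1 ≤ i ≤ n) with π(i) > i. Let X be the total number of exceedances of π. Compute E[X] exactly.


Write X = Σ_{i=1}^{296} X_i, where X_i = 1_{π(i) > i}.
For each fixed i, π(i) is uniform over {1, …, 296} (marginal of a uniform permutation), so P[π(i) > i] = (n − i)/n. Summing: Σ_{i=1}^{296} (n − i)/n = (0 + 1 + … + 295)/296 = 296(296 − 1)/(2·296) = (296 − 1)/2.
Hence E[X] = Σ_{i=1}^{296} (296 − i)/296 = 295/2 ≈ 147.500000.

E[X] = 295/2 = 147.500000.


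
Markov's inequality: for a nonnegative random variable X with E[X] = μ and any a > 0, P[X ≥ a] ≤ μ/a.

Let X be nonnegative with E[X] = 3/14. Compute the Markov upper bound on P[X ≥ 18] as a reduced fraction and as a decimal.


μ = E[X] = 3/14, a = 18.
Markov: P[X ≥ 18] ≤ μ/a = (3/14)/18 = 1/84.
Numerically: ≈ 0.01190.
(Since a = 18 > μ = 0.21429, the bound 1/84 is < 1 and informative.)

P[X ≥ 18] ≤ 1/84 ≈ 0.01190.


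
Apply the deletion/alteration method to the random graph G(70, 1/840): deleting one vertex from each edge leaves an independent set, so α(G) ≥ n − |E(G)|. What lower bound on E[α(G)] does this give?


E[|E(G)|] = C(70, 2)·p = 2415 · (1/840) = 23/8.
E[α(G)] ≥ n − E[|E(G)|] = 70 − 23/8 = 537/8.
Numerically: ≈ 67.12500.
(This is only a lower bound; the true E[α(G)] may be larger.)

E[α(G)] ≥ 537/8 ≈ 67.12500.


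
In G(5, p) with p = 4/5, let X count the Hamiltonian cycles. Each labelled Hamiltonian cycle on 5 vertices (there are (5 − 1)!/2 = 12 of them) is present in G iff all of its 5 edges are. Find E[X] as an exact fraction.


K_5 has (5 − 1)!/2 = 12 labelled Hamiltonian cycles.
For each such Hamiltonian cycle H, let X_H = 1 if all 5 edges of H are present in G. Then P[X_H = 1] = p^{5} = (4/5)^{5} = 1024/3125.
By linearity of expectation: E[X] = Σ_H E[X_H] = 12 · p^{5} = 12 · 1024/3125 = 12288/3125.
Numerically: E[X] ≈ 3.9322.

E[X] = 12 · (4/5)^{5} = 12288/3125 ≈ 3.9322.


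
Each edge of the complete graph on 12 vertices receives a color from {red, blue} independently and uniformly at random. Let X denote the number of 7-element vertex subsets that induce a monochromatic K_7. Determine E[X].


Let X = Σ_S X_S over the C(12, 7) = 792 subsets S of size 7, where X_S = 1 if the K_7 on S is monochromatic.
For a fixed S, the K_7 on S has C(7, 2) = 21 edges. P[all 21 edges red] = (1/2)^21, and likewise for blue, so P[monochromatic] = 2·(1/2)^21 = 2^{1 − 21} = 1/1048576.
By linearity: E[X] = C(12, 7) · 2^{1 − 21} = 792 · 1/1048576 = 99/131072.
Numerically: E[X] ≈ 0.00076.

E[X] = C(12,7)·2^(1−C(7,2)) = 99/131072 ≈ 0.00076.


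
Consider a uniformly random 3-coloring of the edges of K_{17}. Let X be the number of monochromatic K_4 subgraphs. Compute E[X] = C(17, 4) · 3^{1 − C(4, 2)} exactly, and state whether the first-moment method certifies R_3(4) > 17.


E[X] = C(17, 4) · 3^{1 − 6} = 2380 · 3^{−5} = 2380/243.
As a reduced fraction: E[X] = 2380/243 ≈ 9.79424.
Is E[X] < 1? NO.
Since E[X] ≥ 1, the first-moment bound is inconclusive at n = 17; it does NOT by itself certify R_3(4) > 17.

E[X] = 2380/243 ≈ 9.79424; E[X] ≥ 1; first-moment method inconclusive here.


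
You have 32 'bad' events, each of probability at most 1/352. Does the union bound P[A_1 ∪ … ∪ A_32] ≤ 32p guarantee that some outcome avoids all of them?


Union bound: P[∪_{i=1}^{32} A_i] ≤ Σ_i P[A_i] ≤ 32·p = 32·(1/352) = 1/11.
Numerically: 1/11 ≈ 0.0909091.
Is 1/11 < 1? YES.
Since P[∪ A_i] ≤ 1/11 < 1, the complement has P[∩ A_i^c] ≥ 1 − 1/11 = 10/11 > 0, so some outcome avoids every A_i.

32·p = 1/11 ≈ 0.0909091; existence CERTIFIED by the union bound.


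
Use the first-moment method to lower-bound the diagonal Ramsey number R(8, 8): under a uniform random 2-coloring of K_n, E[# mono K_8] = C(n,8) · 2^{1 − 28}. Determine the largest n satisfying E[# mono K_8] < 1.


We need C(n, 8) · 2^{1 − 28} < 1, i.e. C(n, 8) < 2^{28 − 1} = 134217728.
Check values of n near the boundary:
  n = 39: C(39, 8) = 61523748; 61523748 < 134217728? YES
  n = 40: C(40, 8) = 76904685; 76904685 < 134217728? YES
  n = 41: C(41, 8) = 95548245; 95548245 < 134217728? YES
  n = 42: C(42, 8) = 118030185; 118030185 < 134217728? YES
  n = 43: C(43, 8) = 145008513; 145008513 < 134217728? NO
The largest n with C(n, 8) < 134217728 is n = 42 (where E[X] = 118030185/134217728 ≈ 0.879). Hence R(8, 8) > 42, i.e. R(8, 8) ≥ 43.

Largest n = 42; hence R(8, 8) > 42.


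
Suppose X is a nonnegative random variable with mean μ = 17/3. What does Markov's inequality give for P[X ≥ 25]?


μ = E[X] = 17/3, a = 25.
Markov: P[X ≥ 25] ≤ μ/a = (17/3)/25 = 17/75.
Numerically: ≈ 0.227.
(Since a = 25 > μ = 5.667, the bound 17/75 is < 1 and informative.)

P[X ≥ 25] ≤ 17/75 ≈ 0.227.


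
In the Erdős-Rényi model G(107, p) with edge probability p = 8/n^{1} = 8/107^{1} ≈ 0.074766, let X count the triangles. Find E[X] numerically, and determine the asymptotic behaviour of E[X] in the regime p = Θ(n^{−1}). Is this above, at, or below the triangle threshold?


Number of potential triangles: C(107, 3) = 198485.
Each occurs with probability p³ ≈ (0.074766)³ ≈ 4.1794451e-04.
By linearity: E[X] = C(107, 3)·p³ ≈ 198485 · 4.1794451e-04 ≈ 82.95572.
Here α = 1, so p = 8/n is exactly at the triangle threshold p ~ 1/n. Asymptotically E[X] → c³/6 = 8³/6 = 256/3 ≈ 85.33333, a bounded constant. In this regime the triangle count is asymptotically Poisson(c³/6).

E[X] ≈ 82.95572; in regime p = Θ(1/n^{1}) E[X] stays bounded (at the triangle threshold p ~ 1/n).


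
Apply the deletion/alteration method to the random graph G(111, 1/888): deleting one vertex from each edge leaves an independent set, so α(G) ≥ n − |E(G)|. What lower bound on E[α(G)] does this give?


E[|E(G)|] = C(111, 2)·p = 6105 · (1/888) = 55/8.
E[α(G)] ≥ n − E[|E(G)|] = 111 − 55/8 = 833/8.
Numerically: ≈ 104.12500.
(This is only a lower bound; the true E[α(G)] may be larger.)

E[α(G)] ≥ 833/8 ≈ 104.12500.


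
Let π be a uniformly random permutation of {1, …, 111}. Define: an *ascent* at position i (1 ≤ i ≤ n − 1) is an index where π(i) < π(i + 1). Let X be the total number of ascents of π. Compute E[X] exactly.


Write X = Σ X_I over i = 1, …, 110, with X_I the indicator of one ascent.
There are 110 indicators.
For each fixed i, the pair (π(i), π(i+1)) is a uniformly random ordered pair of distinct values from {1, …, 111}; by symmetry P[π(i) < π(i+1)] = 1/2.
By linearity: E[X] = 110 · (1/2) = (111 − 1) · (1/2) = 55 ≈ 55.000.

E[X] = 55 = 55.000.


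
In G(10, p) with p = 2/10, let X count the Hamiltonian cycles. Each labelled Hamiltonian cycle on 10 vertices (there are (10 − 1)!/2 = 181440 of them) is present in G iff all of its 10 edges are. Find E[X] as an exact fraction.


K_10 has (10 − 1)!/2 = 181440 labelled Hamiltonian cycles.
For each such Hamiltonian cycle H, let X_H = 1 if all 10 edges of H are present in G. Then P[X_H = 1] = p^{10} = (1/5)^{10} = 1/9765625.
By linearity: E[X] = Σ_H E[X_H] = 181440 · p^{10} = 181440 · 1/9765625 = 36288/1953125.
Numerically: E[X] ≈ 0.018579.

E[X] = 181440 · (1/5)^{10} = 36288/1953125 ≈ 0.018579.


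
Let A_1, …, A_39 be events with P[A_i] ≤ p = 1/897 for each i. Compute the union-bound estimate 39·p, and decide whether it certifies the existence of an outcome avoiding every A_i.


Union bound: P[∪_{i=1}^{39} A_i] ≤ Σ_i P[A_i] ≤ 39·p = 39·(1/897) = 1/23.
Numerically: 1/23 ≈ 0.0435.
Is 1/23 < 1? YES.
Since P[∪ A_i] ≤ 1/23 < 1, the complement has P[∩ A_i^c] ≥ 1 − 1/23 = 22/23 > 0, so some outcome avoids every A_i.

39·p = 1/23 ≈ 0.0435; existence CERTIFIED by the union bound.


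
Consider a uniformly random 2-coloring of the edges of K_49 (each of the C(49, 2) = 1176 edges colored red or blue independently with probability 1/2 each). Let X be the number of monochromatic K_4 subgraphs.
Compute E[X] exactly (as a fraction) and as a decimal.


Let X = Σ_S X_S over the C(49, 4) = 211876 subsets S of size 4, where X_S = 1 if the K_4 on S is monochromatic.
For a fixed S, the K_4 on S has C(4, 2) = 6 edges. P[all 6 edges red] = (1/2)^6, and likewise for blue, so P[monochromatic] = 2·(1/2)^6 = 2^{1 − 6} = 1/32.
By linearity of expectation: E[X] = C(49, 4) · 2^{1 − 6} = 211876 · 1/32 = 52969/8.
Numerically: E[X] ≈ 6621.1250.

E[X] = C(49,4)·2^(1−C(4,2)) = 52969/8 ≈ 6621.1250.


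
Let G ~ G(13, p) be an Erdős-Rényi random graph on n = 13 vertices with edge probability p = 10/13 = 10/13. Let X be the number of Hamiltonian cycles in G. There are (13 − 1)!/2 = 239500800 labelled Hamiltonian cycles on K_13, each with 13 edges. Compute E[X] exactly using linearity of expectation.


K_13 has (13 − 1)!/2 = 239500800 labelled Hamiltonian cycles.
For each such Hamiltonian cycle H, let X_H = 1 if all 13 edges of H are present in G. Then P[X_H = 1] = p^{13} = (10/13)^{13} = 10000000000000/302875106592253.
By linearity of expectation: E[X] = Σ_H E[X_H] = 239500800 · p^{13} = 239500800 · 10000000000000/302875106592253 = 2395008000000000000000/302875106592253.
Numerically: E[X] ≈ 7.908e+06.

E[X] = 239500800 · (10/13)^{13} = 2395008000000000000000/302875106592253 ≈ 7.908e+06.


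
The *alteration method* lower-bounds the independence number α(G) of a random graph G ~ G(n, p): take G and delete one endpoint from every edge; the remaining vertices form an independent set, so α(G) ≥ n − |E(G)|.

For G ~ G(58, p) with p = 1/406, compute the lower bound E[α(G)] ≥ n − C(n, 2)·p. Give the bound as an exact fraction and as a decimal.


E[|E(G)|] = C(58, 2)·p = 1653 · (1/406) = 57/14.
E[α(G)] ≥ n − E[|E(G)|] = 58 − 57/14 = 755/14.
Numerically: ≈ 53.92857.
(This is only a lower bound; the true E[α(G)] may be larger.)

E[α(G)] ≥ 755/14 ≈ 53.92857.


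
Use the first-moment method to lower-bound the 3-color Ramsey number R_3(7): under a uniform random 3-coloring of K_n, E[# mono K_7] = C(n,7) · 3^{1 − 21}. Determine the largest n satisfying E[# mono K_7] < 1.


We need C(n, 7) · 3^{1 − 21} < 1, i.e. C(n, 7) < 3^{21 − 1} = 3486784401.
Check values of n near the boundary:
  n = 78: C(78, 7) = 2641902120; 2641902120 < 3486784401? YES
  n = 79: C(79, 7) = 2898753715; 2898753715 < 3486784401? YES
  n = 80: C(80, 7) = 3176716400; 3176716400 < 3486784401? YES
  n = 81: C(81, 7) = 3477216600; 3477216600 < 3486784401? YES
  n = 82: C(82, 7) = 3801756816; 3801756816 < 3486784401? NO
The largest n with C(n, 7) < 3486784401 is n = 81 (where E[X] = 42928600/43046721 ≈ 0.997). Hence R_3(7) > 81, i.e. R_3(7) ≥ 82.

Largest n = 81; hence R_3(7) > 81.


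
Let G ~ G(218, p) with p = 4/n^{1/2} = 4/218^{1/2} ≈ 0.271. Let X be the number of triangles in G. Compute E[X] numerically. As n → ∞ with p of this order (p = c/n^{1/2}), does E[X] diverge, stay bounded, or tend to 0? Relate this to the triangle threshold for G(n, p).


Number of potential triangles: C(218, 3) = 1703016.
Each occurs with probability p³ ≈ (0.271)³ ≈ 1.98836e-02.
By linearity: E[X] = C(218, 3)·p³ ≈ 1703016 · 1.98836e-02 ≈ 33862.106.
Since α = 1/2 < 1, p = c/n^{1/2} ≫ 1/n is above the triangle threshold p ~ 1/n. Asymptotically E[X] ~ (c³/6)·n^{3(1−α)} = (4³/6)·n^{1.5} → ∞; triangles are abundant w.h.p.

E[X] ≈ 33862.106; in regime p = Θ(1/n^{1/2}) E[X] diverges (above the triangle threshold p ~ 1/n).


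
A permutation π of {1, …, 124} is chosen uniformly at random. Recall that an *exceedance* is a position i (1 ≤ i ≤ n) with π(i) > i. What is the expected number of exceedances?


Write X = Σ_{i=1}^{124} X_i, where X_i = 1_{π(i) > i}.
For each fixed i, π(i) is uniform over {1, …, 124} (marginal of a uniform permutation), so P[π(i) > i] = (n − i)/n. Summing: Σ_{i=1}^{124} (n − i)/n = (0 + 1 + … + 123)/124 = 124(124 − 1)/(2·124) = (124 − 1)/2.
Hence E[X] = Σ_{i=1}^{124} (124 − i)/124 = 123/2 ≈ 61.5000.

E[X] = 123/2 = 61.5000.


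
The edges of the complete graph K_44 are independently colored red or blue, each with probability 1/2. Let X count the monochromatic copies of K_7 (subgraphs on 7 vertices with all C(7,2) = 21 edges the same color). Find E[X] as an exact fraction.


Let X = Σ_S X_S over the C(44, 7) = 38320568 subsets S of size 7, where X_S = 1 if the K_7 on S is monochromatic.
For a fixed S, the K_7 on S has C(7, 2) = 21 edges. P[all 21 edges red] = (1/2)^21, and likewise for blue, so P[monochromatic] = 2·(1/2)^21 = 2^{1 − 21} = 1/1048576.
Summing: E[X] = C(44, 7) · 2^{1 − 21} = 38320568 · 1/1048576 = 4790071/131072.
Numerically: E[X] ≈ 36.54534.

E[X] = C(44,7)·2^(1−C(7,2)) = 4790071/131072 ≈ 36.54534.


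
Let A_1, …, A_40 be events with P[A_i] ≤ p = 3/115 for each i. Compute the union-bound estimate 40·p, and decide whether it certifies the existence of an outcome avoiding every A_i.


Union bound: P[∪_{i=1}^{40} A_i] ≤ Σ_i P[A_i] ≤ 40·p = 40·(3/115) = 24/23.
Numerically: 24/23 ≈ 1.0435.
Is 24/23 < 1? NO.
Since the bound 24/23 is ≥ 1, the union bound is uninformative here; it does NOT by itself certify existence.

40·p = 24/23 ≈ 1.0435; existence NOT certified by the union bound.


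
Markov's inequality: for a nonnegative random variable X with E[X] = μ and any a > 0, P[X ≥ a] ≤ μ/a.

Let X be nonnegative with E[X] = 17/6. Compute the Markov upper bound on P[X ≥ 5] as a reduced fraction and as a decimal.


μ = E[X] = 17/6, a = 5.
Markov: P[X ≥ 5] ≤ μ/a = (17/6)/5 = 17/30.
Numerically: ≈ 0.566667.
(Since a = 5 > μ = 2.833333, the bound 17/30 is < 1 and informative.)

P[X ≥ 5] ≤ 17/30 ≈ 0.566667.


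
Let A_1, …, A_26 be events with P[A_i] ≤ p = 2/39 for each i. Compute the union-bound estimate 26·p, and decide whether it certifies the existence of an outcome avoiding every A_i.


Union bound: P[∪_{i=1}^{26} A_i] ≤ Σ_i P[A_i] ≤ 26·p = 26·(2/39) = 4/3.
Numerically: 4/3 ≈ 1.333333.
Is 4/3 < 1? NO.
Since the bound 4/3 is ≥ 1, the union bound is uninformative here; it does NOT by itself certify existence.

26·p = 4/3 ≈ 1.333333; existence NOT certified by the union bound.


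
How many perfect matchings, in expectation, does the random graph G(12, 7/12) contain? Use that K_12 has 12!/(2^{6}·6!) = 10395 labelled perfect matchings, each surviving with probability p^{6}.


K_12 has 12!/(2^{6}·6!) = 10395 labelled perfect matchings.
For each such perfect matching H, let X_H = 1 if all 6 edges of H are present in G. Then P[X_H = 1] = p^{6} = (7/12)^{6} = 117649/2985984.
Summing the indicators: E[X] = Σ_H E[X_H] = 10395 · p^{6} = 10395 · 117649/2985984 = 45294865/110592.
Numerically: E[X] ≈ 409.6.

E[X] = 10395 · (7/12)^{6} = 45294865/110592 ≈ 409.6.


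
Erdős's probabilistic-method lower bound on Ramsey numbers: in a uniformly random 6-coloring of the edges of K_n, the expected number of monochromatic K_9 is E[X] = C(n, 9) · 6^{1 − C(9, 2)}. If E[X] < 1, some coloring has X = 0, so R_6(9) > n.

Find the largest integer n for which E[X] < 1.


We need C(n, 9) · 6^{1 − 36} < 1, i.e. C(n, 9) < 6^{36 − 1} = 1719070799748422591028658176.
Check values of n near the boundary:
  n = 4404: C(4404, 9) = 1703375445537161676647015880; 1703375445537161676647015880 < 1719070799748422591028658176? YES
  n = 4405: C(4405, 9) = 1706862792900636302463627150; 1706862792900636302463627150 < 1719070799748422591028658176? YES
  n = 4406: C(4406, 9) = 1710356485221788389505285700; 1710356485221788389505285700 < 1719070799748422591028658176? YES
  n = 4407: C(4407, 9) = 1713856532599459170657070050; 1713856532599459170657070050 < 1719070799748422591028658176? YES
  n = 4408: C(4408, 9) = 1717362945146264156457459600; 1717362945146264156457459600 < 1719070799748422591028658176? YES
  n = 4409: C(4409, 9) = 1720875732988608787686577131; 1720875732988608787686577131 < 1719070799748422591028658176? NO
  n = 4410: C(4410, 9) = 1724394906266704102180823710; 1724394906266704102180823710 < 1719070799748422591028658176? NO
  n = 4411: C(4411, 9) = 1727920475134582415883601405; 1727920475134582415883601405 < 1719070799748422591028658176? NO
The largest n with C(n, 9) < 1719070799748422591028658176 is n = 4408 (where E[X] = 35778394690547169926197075/35813974994758803979763712 ≈ 0.99901). Hence R_6(9) > 4408, i.e. R_6(9) ≥ 4409.

Largest n = 4408; hence R_6(9) > 4408.


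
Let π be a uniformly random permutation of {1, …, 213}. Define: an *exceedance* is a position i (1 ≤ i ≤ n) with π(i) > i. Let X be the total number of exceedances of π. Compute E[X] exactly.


Write X = Σ_{i=1}^{213} X_i, where X_i = 1_{π(i) > i}.
For each fixed i, π(i) is uniform over {1, …, 213} (marginal of a uniform permutation), so P[π(i) > i] = (n − i)/n. Summing: Σ_{i=1}^{213} (n − i)/n = (0 + 1 + … + 212)/213 = 213(213 − 1)/(2·213) = (213 − 1)/2.
Hence E[X] = Σ_{i=1}^{213} (213 − i)/213 = 106 ≈ 106.000.

E[X] = 106 = 106.000.


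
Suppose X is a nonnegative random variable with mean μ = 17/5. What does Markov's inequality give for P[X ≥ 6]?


μ = E[X] = 17/5, a = 6.
Markov: P[X ≥ 6] ≤ μ/a = (17/5)/6 = 17/30.
Numerically: ≈ 0.5667.
(Since a = 6 > μ = 3.4000, the bound 17/30 is < 1 and informative.)

P[X ≥ 6] ≤ 17/30 ≈ 0.5667.


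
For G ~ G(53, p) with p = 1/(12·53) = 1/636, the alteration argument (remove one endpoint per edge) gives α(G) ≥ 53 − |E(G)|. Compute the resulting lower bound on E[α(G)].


E[|E(G)|] = C(53, 2)·p = 1378 · (1/636) = 13/6.
E[α(G)] ≥ n − E[|E(G)|] = 53 − 13/6 = 305/6.
Numerically: ≈ 50.8333.
(This is only a lower bound; the true E[α(G)] may be larger.)

E[α(G)] ≥ 305/6 ≈ 50.8333.


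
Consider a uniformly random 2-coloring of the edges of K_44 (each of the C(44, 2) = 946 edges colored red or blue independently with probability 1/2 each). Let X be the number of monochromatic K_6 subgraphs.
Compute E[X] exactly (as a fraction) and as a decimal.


Let X = Σ_S X_S over the C(44, 6) = 7059052 subsets S of size 6, where X_S = 1 if the K_6 on S is monochromatic.
For a fixed S, the K_6 on S has C(6, 2) = 15 edges. P[all 15 edges red] = (1/2)^15, and likewise for blue, so P[monochromatic] = 2·(1/2)^15 = 2^{1 − 15} = 1/16384.
By linearity of expectation: E[X] = C(44, 6) · 2^{1 − 15} = 7059052 · 1/16384 = 1764763/4096.
Numerically: E[X] ≈ 430.850.

E[X] = C(44,6)·2^(1−C(6,2)) = 1764763/4096 ≈ 430.850.


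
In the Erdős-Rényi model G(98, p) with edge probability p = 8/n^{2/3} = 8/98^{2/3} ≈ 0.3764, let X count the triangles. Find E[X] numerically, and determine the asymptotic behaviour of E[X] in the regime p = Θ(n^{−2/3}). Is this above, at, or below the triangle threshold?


Number of potential triangles: C(98, 3) = 152096.
Each occurs with probability p³ ≈ (0.3764)³ ≈ 5.331112e-02.
By linearity: E[X] = C(98, 3)·p³ ≈ 152096 · 5.331112e-02 ≈ 8108.4082.
Since α = 2/3 < 1, p = c/n^{2/3} ≫ 1/n is above the triangle threshold p ~ 1/n. Asymptotically E[X] ~ (c³/6)·n^{3(1−α)} = (8³/6)·n^{1} → ∞; triangles are abundant w.h.p.

E[X] ≈ 8108.4082; in regime p = Θ(1/n^{2/3}) E[X] diverges (above the triangle threshold p ~ 1/n).


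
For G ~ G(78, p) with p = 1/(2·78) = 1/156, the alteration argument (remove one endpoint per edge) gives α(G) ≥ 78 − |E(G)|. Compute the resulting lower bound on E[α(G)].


E[|E(G)|] = C(78, 2)·p = 3003 · (1/156) = 77/4.
E[α(G)] ≥ n − E[|E(G)|] = 78 − 77/4 = 235/4.
Numerically: ≈ 58.75000.
(This is only a lower bound; the true E[α(G)] may be larger.)

E[α(G)] ≥ 235/4 ≈ 58.75000.


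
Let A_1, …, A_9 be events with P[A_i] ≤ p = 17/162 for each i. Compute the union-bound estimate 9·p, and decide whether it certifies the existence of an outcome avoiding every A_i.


Union bound: P[∪_{i=1}^{9} A_i] ≤ Σ_i P[A_i] ≤ 9·p = 9·(17/162) = 17/18.
Numerically: 17/18 ≈ 0.944444.
Is 17/18 < 1? YES.
Since P[∪ A_i] ≤ 17/18 < 1, the complement has P[∩ A_i^c] ≥ 1 − 17/18 = 1/18 > 0, so some outcome avoids every A_i.

9·p = 17/18 ≈ 0.944444; existence CERTIFIED by the union bound.


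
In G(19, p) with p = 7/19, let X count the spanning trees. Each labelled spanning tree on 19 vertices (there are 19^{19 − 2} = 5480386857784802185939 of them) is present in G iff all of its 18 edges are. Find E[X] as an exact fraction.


K_19 has 19^{19 − 2} = 5480386857784802185939 labelled spanning trees.
For each such spanning tree H, let X_H = 1 if all 18 edges of H are present in G. Then P[X_H = 1] = p^{18} = (7/19)^{18} = 1628413597910449/104127350297911241532841.
Summing the indicators: E[X] = Σ_H E[X_H] = 5480386857784802185939 · p^{18} = 5480386857784802185939 · 1628413597910449/104127350297911241532841 = 1628413597910449/19.
Numerically: E[X] ≈ 8.5706e+13.

E[X] = 5480386857784802185939 · (7/19)^{18} = 1628413597910449/19 ≈ 8.5706e+13.


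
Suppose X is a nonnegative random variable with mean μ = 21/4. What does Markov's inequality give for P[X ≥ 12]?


μ = E[X] = 21/4, a = 12.
Markov: P[X ≥ 12] ≤ μ/a = (21/4)/12 = 7/16.
Numerically: ≈ 0.4375.
(Since a = 12 > μ = 5.2500, the bound 7/16 is < 1 and informative.)

P[X ≥ 12] ≤ 7/16 ≈ 0.4375.


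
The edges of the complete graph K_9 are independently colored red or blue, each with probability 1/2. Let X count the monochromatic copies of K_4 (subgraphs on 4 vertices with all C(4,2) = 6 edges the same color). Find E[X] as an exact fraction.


Let X = Σ_S X_S over the C(9, 4) = 126 subsets S of size 4, where X_S = 1 if the K_4 on S is monochromatic.
For a fixed S, the K_4 on S has C(4, 2) = 6 edges. P[all 6 edges red] = (1/2)^6, and likewise for blue, so P[monochromatic] = 2·(1/2)^6 = 2^{1 − 6} = 1/32.
Summing: E[X] = C(9, 4) · 2^{1 − 6} = 126 · 1/32 = 63/16.
Numerically: E[X] ≈ 3.9375.

E[X] = C(9,4)·2^(1−C(4,2)) = 63/16 ≈ 3.9375.


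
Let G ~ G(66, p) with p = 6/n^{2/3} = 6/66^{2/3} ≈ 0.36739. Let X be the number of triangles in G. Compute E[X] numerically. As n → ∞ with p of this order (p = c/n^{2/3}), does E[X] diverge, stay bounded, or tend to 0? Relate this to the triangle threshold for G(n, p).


Number of potential triangles: C(66, 3) = 45760.
Each occurs with probability p³ ≈ (0.36739)³ ≈ 4.9586777e-02.
By linearity: E[X] = C(66, 3)·p³ ≈ 45760 · 4.9586777e-02 ≈ 2269.09091.
Since α = 2/3 < 1, p = c/n^{2/3} ≫ 1/n is above the triangle threshold p ~ 1/n. Asymptotically E[X] ~ (c³/6)·n^{3(1−α)} = (6³/6)·n^{1} → ∞; triangles are abundant w.h.p.

E[X] ≈ 2269.09091; in regime p = Θ(1/n^{2/3}) E[X] diverges (above the triangle threshold p ~ 1/n).


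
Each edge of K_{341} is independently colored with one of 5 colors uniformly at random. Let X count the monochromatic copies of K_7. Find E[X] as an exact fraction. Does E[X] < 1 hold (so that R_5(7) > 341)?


E[X] = C(341, 7) · 5^{1 − 21} = 99984606876440 · 5^{−20} = 99984606876440/95367431640625.
As a reduced fraction: E[X] = 19996921375288/19073486328125 ≈ 1.0484146.
Is E[X] < 1? NO.
Since E[X] ≥ 1, the first-moment bound is inconclusive at n = 341; it does NOT by itself certify R_5(7) > 341.

E[X] = 19996921375288/19073486328125 ≈ 1.0484146; E[X] ≥ 1; first-moment method inconclusive here.


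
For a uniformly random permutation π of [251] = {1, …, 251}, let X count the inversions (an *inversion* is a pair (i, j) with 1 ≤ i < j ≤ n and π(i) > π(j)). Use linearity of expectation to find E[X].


Write X = Σ X_I over the C(251, 2) = 31375 pairs i < j, with X_I the indicator of one inversion.
There are 31375 indicators.
For each fixed pair i < j, the values π(i) and π(j) are two distinct elements of {1, …, 251} in uniformly random order; by symmetry P[π(i) > π(j)] = 1/2.
By linearity: E[X] = 31375 · (1/2) = C(251, 2) · (1/2) = 31375/2 = 31375/2 ≈ 15687.500000.

E[X] = 31375/2 = 15687.500000.


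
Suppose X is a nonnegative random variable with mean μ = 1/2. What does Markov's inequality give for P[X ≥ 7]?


μ = E[X] = 1/2, a = 7.
Markov: P[X ≥ 7] ≤ μ/a = (1/2)/7 = 1/14.
Numerically: ≈ 0.071429.
(Since a = 7 > μ = 0.500000, the bound 1/14 is < 1 and informative.)

P[X ≥ 7] ≤ 1/14 ≈ 0.071429.


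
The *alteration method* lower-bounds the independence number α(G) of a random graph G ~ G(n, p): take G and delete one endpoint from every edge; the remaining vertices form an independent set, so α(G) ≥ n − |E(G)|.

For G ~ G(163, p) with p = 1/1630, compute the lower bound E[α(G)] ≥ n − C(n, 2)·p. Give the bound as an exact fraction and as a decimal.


E[|E(G)|] = C(163, 2)·p = 13203 · (1/1630) = 81/10.
E[α(G)] ≥ n − E[|E(G)|] = 163 − 81/10 = 1549/10.
Numerically: ≈ 154.900000.
(This is only a lower bound; the true E[α(G)] may be larger.)

E[α(G)] ≥ 1549/10 ≈ 154.900000.


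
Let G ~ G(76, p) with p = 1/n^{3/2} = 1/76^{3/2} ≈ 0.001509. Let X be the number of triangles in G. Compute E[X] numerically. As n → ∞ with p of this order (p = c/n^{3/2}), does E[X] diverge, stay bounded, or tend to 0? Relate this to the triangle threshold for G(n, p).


Number of potential triangles: C(76, 3) = 70300.
Each occurs with probability p³ ≈ (0.001509)³ ≈ 3.438261e-09.
By linearity: E[X] = C(76, 3)·p³ ≈ 70300 · 3.438261e-09 ≈ 0.0002.
Since α = 3/2 > 1, p = c/n^{3/2} = o(1/n) is below the triangle threshold p ~ 1/n. Asymptotically E[X] ~ (c³/6)·n^{3(1−α)} = (1³/6)·n^{-1.5} → 0, so by Markov's inequality G has no triangles w.h.p.

E[X] ≈ 0.0002; in regime p = Θ(1/n^{3/2}) E[X] tends to 0 (below the triangle threshold p ~ 1/n).


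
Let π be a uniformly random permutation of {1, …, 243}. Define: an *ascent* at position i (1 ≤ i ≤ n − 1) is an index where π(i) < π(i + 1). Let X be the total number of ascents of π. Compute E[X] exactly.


Write X = Σ X_I over i = 1, …, 242, with X_I the indicator of one ascent.
There are 242 indicators.
For each fixed i, the pair (π(i), π(i+1)) is a uniformly random ordered pair of distinct values from {1, …, 243}; by symmetry P[π(i) < π(i+1)] = 1/2.
By linearity: E[X] = 242 · (1/2) = (243 − 1) · (1/2) = 121 ≈ 121.0000.

E[X] = 121 = 121.0000.


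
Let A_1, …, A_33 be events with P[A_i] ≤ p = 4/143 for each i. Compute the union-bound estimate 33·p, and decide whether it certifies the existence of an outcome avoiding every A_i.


Union bound: P[∪_{i=1}^{33} A_i] ≤ Σ_i P[A_i] ≤ 33·p = 33·(4/143) = 12/13.
Numerically: 12/13 ≈ 0.923077.
Is 12/13 < 1? YES.
Since P[∪ A_i] ≤ 12/13 < 1, the complement has P[∩ A_i^c] ≥ 1 − 12/13 = 1/13 > 0, so some outcome avoids every A_i.

33·p = 12/13 ≈ 0.923077; existence CERTIFIED by the union bound.


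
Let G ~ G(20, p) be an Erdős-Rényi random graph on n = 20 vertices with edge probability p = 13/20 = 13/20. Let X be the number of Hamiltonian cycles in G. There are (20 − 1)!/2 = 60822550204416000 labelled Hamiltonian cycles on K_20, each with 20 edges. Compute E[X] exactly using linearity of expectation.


K_20 has (20 − 1)!/2 = 60822550204416000 labelled Hamiltonian cycles.
For each such Hamiltonian cycle H, let X_H = 1 if all 20 edges of H are present in G. Then P[X_H = 1] = p^{20} = (13/20)^{20} = 19004963774880799438801/104857600000000000000000000.
By linearity of expectation: E[X] = Σ_H E[X_H] = 60822550204416000 · p^{20} = 60822550204416000 · 19004963774880799438801/104857600000000000000000000 = 282209561360057334695429506990221/25600000000000000000.
Numerically: E[X] ≈ 1.102e+13.

E[X] = 60822550204416000 · (13/20)^{20} = 282209561360057334695429506990221/25600000000000000000 ≈ 1.102e+13.
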